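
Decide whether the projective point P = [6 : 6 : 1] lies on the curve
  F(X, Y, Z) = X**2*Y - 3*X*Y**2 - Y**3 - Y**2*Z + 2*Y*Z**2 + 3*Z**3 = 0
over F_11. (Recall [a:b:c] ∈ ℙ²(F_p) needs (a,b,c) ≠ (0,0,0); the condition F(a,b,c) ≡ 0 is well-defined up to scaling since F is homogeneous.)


F(6,6,1) ≡ 2 (mod 11); P is NOT on the curve.

Evaluate F(6, 6, 1) term-by-term (mod 11).
  X**2*Y ↦ 1·36·6·1 = 216
  -3*X*Y**2 ↦ -3·6·36·1 = -648
  -Y**3 ↦ -1·1·216·1 = -216
  -Y**2*Z ↦ -1·1·36·1 = -36
  2*Y*Z**2 ↦ 2·1·6·1 = 12
  3*Z**3 ↦ 3·1·1·1 = 3
Sum: F(6, 6, 1) = (216) + (-648) + (-216) + (-36) + (12) + (3) = -669.
Reducing mod 11: -669 ≡ 2 (mod 11).
Since F(a, b, c) ≡ 2 ≠ 0 (mod 11), P does NOT lie on the curve.


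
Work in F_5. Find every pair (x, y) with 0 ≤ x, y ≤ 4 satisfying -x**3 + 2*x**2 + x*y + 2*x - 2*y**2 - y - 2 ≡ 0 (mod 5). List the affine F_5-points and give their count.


Affine F_5-points: {(0, 1), (3, 0), (3, 1), (4, 1), (4, 3)}; count = 5.

For each of the 25 pairs (x, y) ∈ F_5², evaluate f(x, y) mod 5. Record the zeros.
  x = 0: [0↦3, 1↦0, 2↦3, 3↦2, 4↦2]  zeros at y ∈ {1}
  x = 1: [0↦1, 1↦4, 2↦3, 3↦3, 4↦4]  zeros at y ∈ ∅
  x = 2: [0↦2, 1↦1, 2↦1, 3↦2, 4↦4]  zeros at y ∈ ∅
  x = 3: [0↦0, 1↦0, 2↦1, 3↦3, 4↦1]  zeros at y ∈ {0, 1}
  x = 4: [0↦4, 1↦0, 2↦2, 3↦0, 4↦4]  zeros at y ∈ {1, 3}
Collecting zeros: affine points = {(0, 1), (3, 0), (3, 1), (4, 1), (4, 3)}.
Total count |C(F_5)_aff| = 5.


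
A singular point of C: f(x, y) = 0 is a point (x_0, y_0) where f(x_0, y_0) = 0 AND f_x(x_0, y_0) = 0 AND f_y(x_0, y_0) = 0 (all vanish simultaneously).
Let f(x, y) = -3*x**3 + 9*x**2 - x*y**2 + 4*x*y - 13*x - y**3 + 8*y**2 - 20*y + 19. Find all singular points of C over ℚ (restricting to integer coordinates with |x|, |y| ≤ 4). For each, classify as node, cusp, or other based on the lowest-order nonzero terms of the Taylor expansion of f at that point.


Singular points: {(1, 2)}; classification: cusp.

Compute partial derivatives:
  f_x = -9*x**2 + 18*x - y**2 + 4*y - 13.
  f_y = -2*x*y + 4*x - 3*y**2 + 16*y - 20.
Scan x_0 ∈ {−4, ..., 4}. For each x_0, f_y(x_0, y) is a polynomial in y; find its integer roots y ∈ {−4, ..., 4}, then test f_x and f at those candidates.
  x = -4: f_y(-4, y) = -3*y**2 + 24*y - 36; vanishes at y ∈ {2}. (-4, 2): f_x = -225 ≠ 0.
  x = -3: f_y(-3, y) = -3*y**2 + 22*y - 32; vanishes at y ∈ {2}. (-3, 2): f_x = -144 ≠ 0.
  x = -2: f_y(-2, y) = -3*y**2 + 20*y - 28; vanishes at y ∈ {2}. (-2, 2): f_x = -81 ≠ 0.
  x = -1: f_y(-1, y) = -3*y**2 + 18*y - 24; vanishes at y ∈ {2, 4}. (-1, 2): f_x = -36 ≠ 0; (-1, 4): f_x = -40 ≠ 0.
  x = 0: f_y(0, y) = -3*y**2 + 16*y - 20; vanishes at y ∈ {2}. (0, 2): f_x = -9 ≠ 0.
  x = 1: f_y(1, y) = -3*y**2 + 14*y - 16; vanishes at y ∈ {2}. (1, 2): f_x = 0, f = 0 — SINGULAR.
  x = 2: f_y(2, y) = -3*y**2 + 12*y - 12; vanishes at y ∈ {2}. (2, 2): f_x = -9 ≠ 0.
  x = 3: f_y(3, y) = -3*y**2 + 10*y - 8; vanishes at y ∈ {2}. (3, 2): f_x = -36 ≠ 0.
  x = 4: f_y(4, y) = -3*y**2 + 8*y - 4; vanishes at y ∈ {2}. (4, 2): f_x = -81 ≠ 0.
Only singular point on the grid: (1, 2).
Classify: substitute x = 1 + u, y = 2 + v and expand: f = -3*u**3 - u*v**2 - v**3 + v**2.
No constant or linear terms (consistent with a singular point). Quadratic part: v**2. Cubic part: -3*u**3 - u*v**2 - v**3.
The quadratic part v**2 is a perfect square, so there is a single (double) tangent line v = 0, i.e. y = 2. Restricting the cubic part to that line (v = 0) leaves -3*u**3 ≠ 0, so f is not divisible by v and the branch is v² ≈ 3*u**3 to lowest order — this is a cusp.
Classification: cusp.


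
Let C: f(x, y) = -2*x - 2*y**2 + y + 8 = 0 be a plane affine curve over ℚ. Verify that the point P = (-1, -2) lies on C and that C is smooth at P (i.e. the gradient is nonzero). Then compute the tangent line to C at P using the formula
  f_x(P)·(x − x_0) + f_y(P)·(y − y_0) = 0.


Tangent line at P: -2*x + 9*y + 16 = 0.

Step 1: f(-1, -2) = 0, so P lies on C.
Step 2: partial derivatives
  f_x(x, y) = -2, f_y(x, y) = 1 - 4*y.
  f_x(P) = -2, f_y(P) = 9 (gradient nonzero, so P is smooth).
Step 3: tangent line at P: -2·(x − -1) + 9·(y − -2) = 0.
Expanding: -2*x + 9*y + 16 = 0.


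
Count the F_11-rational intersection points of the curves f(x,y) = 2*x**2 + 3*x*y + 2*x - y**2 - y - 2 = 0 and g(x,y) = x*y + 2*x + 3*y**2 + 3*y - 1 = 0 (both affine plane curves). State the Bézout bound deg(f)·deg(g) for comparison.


Common zeros: {(1, 7), (6, 8)}; count = 2; Bézout bound = 4.

deg(f) = 2, deg(g) = 2, so Bézout bound = 4.
Scan x ∈ F_11. For each x, list the y ∈ F_11 with f(x, y) ≡ 0 and those with g(x, y) ≡ 0 (mod 11); the common zeros in that column are the intersection.
  x = 0: f ≡ 0 at y ∈ {4, 6}; g ≡ 0 at y ∈ ∅; common: ∅.
  x = 1: f ≡ 0 at y ∈ {6, 7}; g ≡ 0 at y ∈ {7, 10}; common: {7}.
  x = 2: f ≡ 0 at y ∈ ∅; g ≡ 0 at y ∈ {1}; common: ∅.
  x = 3: f ≡ 0 at y ∈ {0, 8}; g ≡ 0 at y ∈ {4, 5}; common: ∅.
  x = 4: f ≡ 0 at y ∈ {4, 7}; g ≡ 0 at y ∈ {2, 3}; common: ∅.
  x = 5: f ≡ 0 at y ∈ ∅; g ≡ 0 at y ∈ {6}; common: ∅.
  x = 6: f ≡ 0 at y ∈ {8, 9}; g ≡ 0 at y ∈ {0, 8}; common: {8}.
  x = 7: f ≡ 0 at y ∈ {0, 9}; g ≡ 0 at y ∈ ∅; common: ∅.
  x = 8: f ≡ 0 at y ∈ ∅; g ≡ 0 at y ∈ ∅; common: ∅.
  x = 9: f ≡ 0 at y ∈ ∅; g ≡ 0 at y ∈ ∅; common: ∅.
  x = 10: f ≡ 0 at y ∈ ∅; g ≡ 0 at y ∈ ∅; common: ∅.
Collecting: common zeros = {(1, 7), (6, 8)}, so the count is 2.
Comparison with the Bézout bound: 2 ≤ 4 = deg(f)·deg(g), as expected for curves with no common component (the affine F_11-count falls short of the bound because intersections may lie at infinity, over extension fields, or carry multiplicity).


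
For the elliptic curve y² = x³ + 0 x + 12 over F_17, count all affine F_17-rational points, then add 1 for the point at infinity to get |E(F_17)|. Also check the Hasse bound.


Affine points = {(1, 8), (1, 9), (4, 5), (4, 12), (5, 1), (5, 16), (7, 7), (7, 10), (10, 3), (10, 14), (11, 0), (13, 4), (13, 13), (14, 6), (14, 11), (15, 2), (15, 15)}; affine count = 17; |E(F_17)| = 18.

Discriminant check: Δ ∝ 4a³ + 27b² = 4·0³ + 27·12² = 4·0 + 27·144 ≡ 12 (mod 17). Nonzero ⇒ E is nonsingular.
For each x ∈ F_17, compute rhs = x³ + 0·x + 12 mod 17, then count y ∈ F_17 with y² ≡ rhs.
  x = 0: rhs = 12, matching y values: none (0 points).
  x = 1: rhs = 13, matching y values: 8, 9 (2 points).
  x = 2: rhs = 3, matching y values: none (0 points).
  x = 3: rhs = 5, matching y values: none (0 points).
  x = 4: rhs = 8, matching y values: 5, 12 (2 points).
  x = 5: rhs = 1, matching y values: 1, 16 (2 points).
  x = 6: rhs = 7, matching y values: none (0 points).
  x = 7: rhs = 15, matching y values: 7, 10 (2 points).
  x = 8: rhs = 14, matching y values: none (0 points).
  x = 9: rhs = 10, matching y values: none (0 points).
  x = 10: rhs = 9, matching y values: 3, 14 (2 points).
  x = 11: rhs = 0, matching y values: 0 (1 points).
  x = 12: rhs = 6, matching y values: none (0 points).
  x = 13: rhs = 16, matching y values: 4, 13 (2 points).
  x = 14: rhs = 2, matching y values: 6, 11 (2 points).
  x = 15: rhs = 4, matching y values: 2, 15 (2 points).
  x = 16: rhs = 11, matching y values: none (0 points).
Total affine count: 17.
Full point count |E(F_17)| = 17 + 1 = 18.
Hasse bound: |18 − (17+1)| = |0| = 0 ≤ 2√17 ≈ 8.2462 ✓.


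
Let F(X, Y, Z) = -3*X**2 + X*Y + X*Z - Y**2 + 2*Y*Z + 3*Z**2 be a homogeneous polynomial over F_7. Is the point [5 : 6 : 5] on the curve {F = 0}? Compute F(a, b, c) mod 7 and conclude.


F(5,6,5) ≡ 2 (mod 7); P is NOT on the curve.

Evaluate F(5, 6, 5) term-by-term (mod 7).
  -3*X**2 ↦ -3·25·1·1 = -75
  X*Y ↦ 1·5·6·1 = 30
  X*Z ↦ 1·5·1·5 = 25
  -Y**2 ↦ -1·1·36·1 = -36
  2*Y*Z ↦ 2·1·6·5 = 60
  3*Z**2 ↦ 3·1·1·25 = 75
Sum: F(5, 6, 5) = (-75) + (30) + (25) + (-36) + (60) + (75) = 79.
Reducing mod 7: 79 ≡ 2 (mod 7).
Since F(a, b, c) ≡ 2 ≠ 0 (mod 7), P does NOT lie on the curve.


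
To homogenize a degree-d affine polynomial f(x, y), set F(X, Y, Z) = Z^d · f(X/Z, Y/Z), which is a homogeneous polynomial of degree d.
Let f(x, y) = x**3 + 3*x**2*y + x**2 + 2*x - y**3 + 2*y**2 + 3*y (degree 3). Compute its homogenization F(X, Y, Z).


F(X, Y, Z) = X**3 + 3*X**2*Y + X**2*Z + 2*X*Z**2 - Y**3 + 2*Y**2*Z + 3*Y*Z**2

deg(f) = 3.
Substitute x = X/Z, y = Y/Z into f, then multiply by Z^3.
  monomial 1·x^3·y^0 ↦ 1·X^3·Y^0·Z^0.
  monomial 3·x^2·y^1 ↦ 3·X^2·Y^1·Z^0.
  monomial 1·x^2·y^0 ↦ 1·X^2·Y^0·Z^1.
  monomial 2·x^1·y^0 ↦ 2·X^1·Y^0·Z^2.
  monomial -1·x^0·y^3 ↦ -1·X^0·Y^3·Z^0.
  monomial 2·x^0·y^2 ↦ 2·X^0·Y^2·Z^1.
  monomial 3·x^0·y^1 ↦ 3·X^0·Y^1·Z^2.
Collecting: F(X, Y, Z) = X**3 + 3*X**2*Y + X**2*Z + 2*X*Z**2 - Y**3 + 2*Y**2*Z + 3*Y*Z**2.


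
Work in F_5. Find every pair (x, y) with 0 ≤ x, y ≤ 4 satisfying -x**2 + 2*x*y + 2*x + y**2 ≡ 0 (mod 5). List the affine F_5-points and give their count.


Affine F_5-points: {(0, 0), (1, 4), (2, 0), (2, 1), (4, 3), (4, 4)}; count = 6.

For each of the 25 pairs (x, y) ∈ F_5², evaluate f(x, y) mod 5. Record the zeros.
  x = 0: [0↦0, 1↦1, 2↦4, 3↦4, 4↦1]  zeros at y ∈ {0}
  x = 1: [0↦1, 1↦4, 2↦4, 3↦1, 4↦0]  zeros at y ∈ {4}
  x = 2: [0↦0, 1↦0, 2↦2, 3↦1, 4↦2]  zeros at y ∈ {0, 1}
  x = 3: [0↦2, 1↦4, 2↦3, 3↦4, 4↦2]  zeros at y ∈ ∅
  x = 4: [0↦2, 1↦1, 2↦2, 3↦0, 4↦0]  zeros at y ∈ {3, 4}
Collecting zeros: affine points = {(0, 0), (1, 4), (2, 0), (2, 1), (4, 3), (4, 4)}.
Total count |C(F_5)_aff| = 6.


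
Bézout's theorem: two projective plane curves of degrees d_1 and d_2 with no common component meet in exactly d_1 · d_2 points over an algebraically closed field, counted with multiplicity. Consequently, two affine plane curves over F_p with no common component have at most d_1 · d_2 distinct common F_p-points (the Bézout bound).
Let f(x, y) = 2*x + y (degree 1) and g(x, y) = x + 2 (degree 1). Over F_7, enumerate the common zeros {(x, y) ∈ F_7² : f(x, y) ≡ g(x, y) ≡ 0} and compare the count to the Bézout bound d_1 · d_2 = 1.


Common zeros: {(5, 4)}; count = 1; Bézout bound = 1.

deg(f) = 1, deg(g) = 1, so Bézout bound = 1.
Scan x ∈ F_7. For each x, list the y ∈ F_7 with f(x, y) ≡ 0 and those with g(x, y) ≡ 0 (mod 7); the common zeros in that column are the intersection.
  x = 0: f ≡ 0 at y ∈ {0}; g ≡ 0 at y ∈ ∅; common: ∅.
  x = 1: f ≡ 0 at y ∈ {5}; g ≡ 0 at y ∈ ∅; common: ∅.
  x = 2: f ≡ 0 at y ∈ {3}; g ≡ 0 at y ∈ ∅; common: ∅.
  x = 3: f ≡ 0 at y ∈ {1}; g ≡ 0 at y ∈ ∅; common: ∅.
  x = 4: f ≡ 0 at y ∈ {6}; g ≡ 0 at y ∈ ∅; common: ∅.
  x = 5: f ≡ 0 at y ∈ {4}; g ≡ 0 at y ∈ {0, 1, 2, 3, 4, 5, 6}; common: {4}.
  x = 6: f ≡ 0 at y ∈ {2}; g ≡ 0 at y ∈ ∅; common: ∅.
Collecting: common zeros = {(5, 4)}, so the count is 1.
Comparison with the Bézout bound: 1 ≤ 1 = deg(f)·deg(g), as expected for curves with no common component (the bound is attained).


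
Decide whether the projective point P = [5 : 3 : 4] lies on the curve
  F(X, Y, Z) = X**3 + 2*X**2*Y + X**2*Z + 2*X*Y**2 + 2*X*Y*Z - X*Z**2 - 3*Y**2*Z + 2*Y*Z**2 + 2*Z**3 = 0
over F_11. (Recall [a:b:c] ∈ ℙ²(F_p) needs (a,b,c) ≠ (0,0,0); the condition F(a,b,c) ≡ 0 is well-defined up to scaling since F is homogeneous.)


F(5,3,4) ≡ 5 (mod 11); P is NOT on the curve.

Evaluate F(5, 3, 4) term-by-term (mod 11).
  X**3 ↦ 1·125·1·1 = 125
  2*X**2*Y ↦ 2·25·3·1 = 150
  X**2*Z ↦ 1·25·1·4 = 100
  2*X*Y**2 ↦ 2·5·9·1 = 90
  2*X*Y*Z ↦ 2·5·3·4 = 120
  -X*Z**2 ↦ -1·5·1·16 = -80
  -3*Y**2*Z ↦ -3·1·9·4 = -108
  2*Y*Z**2 ↦ 2·1·3·16 = 96
  2*Z**3 ↦ 2·1·1·64 = 128
Sum: F(5, 3, 4) = (125) + (150) + (100) + (90) + (120) + (-80) + (-108) + (96) + (128) = 621.
Reducing mod 11: 621 ≡ 5 (mod 11).
Since F(a, b, c) ≡ 5 ≠ 0 (mod 11), P does NOT lie on the curve.


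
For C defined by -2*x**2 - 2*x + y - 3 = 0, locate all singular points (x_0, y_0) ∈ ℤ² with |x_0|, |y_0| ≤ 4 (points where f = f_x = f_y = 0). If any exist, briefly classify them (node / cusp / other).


No singular points in the scanned grid; C is smooth there.

Compute partial derivatives:
  f_x = -4*x - 2.
  f_y = 1.
f_y = 1 is a nonzero constant, so f_y never vanishes: no point (x, y) can satisfy f = f_x = f_y = 0. In particular no (x, y) ∈ {−4, ..., 4}² is singular; the curve is smooth.


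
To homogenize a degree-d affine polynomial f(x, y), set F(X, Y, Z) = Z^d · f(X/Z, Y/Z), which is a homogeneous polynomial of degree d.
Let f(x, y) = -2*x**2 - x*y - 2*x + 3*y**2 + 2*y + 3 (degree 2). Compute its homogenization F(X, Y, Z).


F(X, Y, Z) = -2*X**2 - X*Y - 2*X*Z + 3*Y**2 + 2*Y*Z + 3*Z**2

deg(f) = 2.
Substitute x = X/Z, y = Y/Z into f, then multiply by Z^2.
  monomial -2·x^2·y^0 ↦ -2·X^2·Y^0·Z^0.
  monomial -1·x^1·y^1 ↦ -1·X^1·Y^1·Z^0.
  monomial -2·x^1·y^0 ↦ -2·X^1·Y^0·Z^1.
  monomial 3·x^0·y^2 ↦ 3·X^0·Y^2·Z^0.
  monomial 2·x^0·y^1 ↦ 2·X^0·Y^1·Z^1.
  monomial 3·x^0·y^0 ↦ 3·X^0·Y^0·Z^2.
Collecting: F(X, Y, Z) = -2*X**2 - X*Y - 2*X*Z + 3*Y**2 + 2*Y*Z + 3*Z**2.


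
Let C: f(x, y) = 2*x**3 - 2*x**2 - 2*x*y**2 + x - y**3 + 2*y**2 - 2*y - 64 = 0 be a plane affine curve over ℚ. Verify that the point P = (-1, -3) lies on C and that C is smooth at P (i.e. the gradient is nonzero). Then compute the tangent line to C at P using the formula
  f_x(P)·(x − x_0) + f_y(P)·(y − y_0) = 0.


Tangent line at P: -7*x - 53*y - 166 = 0.

Step 1: f(-1, -3) = 0, so P lies on C.
Step 2: partial derivatives
  f_x(x, y) = 6*x**2 - 4*x - 2*y**2 + 1, f_y(x, y) = -4*x*y - 3*y**2 + 4*y - 2.
  f_x(P) = -7, f_y(P) = -53 (gradient nonzero, so P is smooth).
Step 3: tangent line at P: -7·(x − -1) + -53·(y − -3) = 0.
Expanding: -7*x - 53*y - 166 = 0.


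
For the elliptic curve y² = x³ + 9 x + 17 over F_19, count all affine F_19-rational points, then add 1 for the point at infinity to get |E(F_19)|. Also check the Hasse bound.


Affine points = {(0, 6), (0, 13), (2, 9), (2, 10), (5, 4), (5, 15), (7, 9), (7, 10), (10, 9), (10, 10), (16, 1), (16, 18), (18, 8), (18, 11)}; affine count = 14; |E(F_19)| = 15.

Discriminant check: Δ ∝ 4a³ + 27b² = 4·9³ + 27·17² = 4·729 + 27·289 ≡ 3 (mod 19). Nonzero ⇒ E is nonsingular.
For each x ∈ F_19, compute rhs = x³ + 9·x + 17 mod 19, then count y ∈ F_19 with y² ≡ rhs.
  x = 0: rhs = 17, matching y values: 6, 13 (2 points).
  x = 1: rhs = 8, matching y values: none (0 points).
  x = 2: rhs = 5, matching y values: 9, 10 (2 points).
  x = 3: rhs = 14, matching y values: none (0 points).
  x = 4: rhs = 3, matching y values: none (0 points).
  x = 5: rhs = 16, matching y values: 4, 15 (2 points).
  x = 6: rhs = 2, matching y values: none (0 points).
  x = 7: rhs = 5, matching y values: 9, 10 (2 points).
  x = 8: rhs = 12, matching y values: none (0 points).
  x = 9: rhs = 10, matching y values: none (0 points).
  x = 10: rhs = 5, matching y values: 9, 10 (2 points).
  x = 11: rhs = 3, matching y values: none (0 points).
  x = 12: rhs = 10, matching y values: none (0 points).
  x = 13: rhs = 13, matching y values: none (0 points).
  x = 14: rhs = 18, matching y values: none (0 points).
  x = 15: rhs = 12, matching y values: none (0 points).
  x = 16: rhs = 1, matching y values: 1, 18 (2 points).
  x = 17: rhs = 10, matching y values: none (0 points).
  x = 18: rhs = 7, matching y values: 8, 11 (2 points).
Total affine count: 14.
Full point count |E(F_19)| = 14 + 1 = 15.
Hasse bound: |15 − (19+1)| = |-5| = 5 ≤ 2√19 ≈ 8.7178 ✓.


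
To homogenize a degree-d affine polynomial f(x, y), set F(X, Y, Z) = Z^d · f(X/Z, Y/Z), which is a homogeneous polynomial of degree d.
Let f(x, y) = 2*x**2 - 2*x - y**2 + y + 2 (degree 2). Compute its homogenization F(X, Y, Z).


F(X, Y, Z) = 2*X**2 - 2*X*Z - Y**2 + Y*Z + 2*Z**2

deg(f) = 2.
Substitute x = X/Z, y = Y/Z into f, then multiply by Z^2.
  monomial 2·x^2·y^0 ↦ 2·X^2·Y^0·Z^0.
  monomial -2·x^1·y^0 ↦ -2·X^1·Y^0·Z^1.
  monomial -1·x^0·y^2 ↦ -1·X^0·Y^2·Z^0.
  monomial 1·x^0·y^1 ↦ 1·X^0·Y^1·Z^1.
  monomial 2·x^0·y^0 ↦ 2·X^0·Y^0·Z^2.
Collecting: F(X, Y, Z) = 2*X**2 - 2*X*Z - Y**2 + Y*Z + 2*Z**2.


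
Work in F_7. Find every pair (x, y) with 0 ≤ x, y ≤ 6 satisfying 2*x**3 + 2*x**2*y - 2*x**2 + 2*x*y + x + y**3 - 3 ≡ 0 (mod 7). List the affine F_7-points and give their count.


Affine F_7-points: {(1, 2), (1, 6), (2, 0), (2, 3), (2, 4), (3, 4), (4, 6), (6, 1), (6, 2), (6, 4)}; count = 10.

For each of the 49 pairs (x, y) ∈ F_7², evaluate f(x, y) mod 7. Record the zeros.
  x = 0: [0↦4, 1↦5, 2↦5, 3↦3, 4↦5, 5↦3, 6↦3]  zeros at y ∈ ∅
  x = 1: [0↦5, 1↦3, 2↦0, 3↦2, 4↦1, 5↦3, 6↦0]  zeros at y ∈ {2, 6}
  x = 2: [0↦0, 1↦6, 2↦4, 3↦0, 4↦0, 5↦3, 6↦1]  zeros at y ∈ {0, 3, 4}
  x = 3: [0↦1, 1↦5, 2↦1, 3↦2, 4↦0, 5↦1, 6↦4]  zeros at y ∈ {4}
  x = 4: [0↦6, 1↦5, 2↦3, 3↦6, 4↦6, 5↦2, 6↦0]  zeros at y ∈ {6}
  x = 5: [0↦6, 1↦4, 2↦1, 3↦3, 4↦2, 5↦4, 6↦1]  zeros at y ∈ ∅
  x = 6: [0↦6, 1↦0, 2↦0, 3↦5, 4↦0, 5↦5, 6↦5]  zeros at y ∈ {1, 2, 4}
Collecting zeros: affine points = {(1, 2), (1, 6), (2, 0), (2, 3), (2, 4), (3, 4), (4, 6), (6, 1), (6, 2), (6, 4)}.
Total count |C(F_7)_aff| = 10.


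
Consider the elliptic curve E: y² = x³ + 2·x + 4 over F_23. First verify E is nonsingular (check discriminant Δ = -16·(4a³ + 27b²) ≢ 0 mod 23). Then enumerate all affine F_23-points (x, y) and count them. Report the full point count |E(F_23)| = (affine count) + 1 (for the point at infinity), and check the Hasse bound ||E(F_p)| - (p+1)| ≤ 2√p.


Affine points = {(0, 2), (0, 21), (2, 4), (2, 19), (5, 1), (5, 22), (6, 5), (6, 18), (7, 4), (7, 19), (8, 7), (8, 16), (10, 9), (10, 14), (11, 0), (12, 10), (12, 13), (14, 4), (14, 19), (17, 11), (17, 12), (19, 1), (19, 22), (22, 1), (22, 22)}; affine count = 25; |E(F_23)| = 26.

Discriminant check: Δ ∝ 4a³ + 27b² = 4·2³ + 27·4² = 4·8 + 27·16 ≡ 4 (mod 23). Nonzero ⇒ E is nonsingular.
For each x ∈ F_23, compute rhs = x³ + 2·x + 4 mod 23, then count y ∈ F_23 with y² ≡ rhs.
  x = 0: rhs = 4, matching y values: 2, 21 (2 points).
  x = 1: rhs = 7, matching y values: none (0 points).
  x = 2: rhs = 16, matching y values: 4, 19 (2 points).
  x = 3: rhs = 14, matching y values: none (0 points).
  x = 4: rhs = 7, matching y values: none (0 points).
  x = 5: rhs = 1, matching y values: 1, 22 (2 points).
  x = 6: rhs = 2, matching y values: 5, 18 (2 points).
  x = 7: rhs = 16, matching y values: 4, 19 (2 points).
  x = 8: rhs = 3, matching y values: 7, 16 (2 points).
  x = 9: rhs = 15, matching y values: none (0 points).
  x = 10: rhs = 12, matching y values: 9, 14 (2 points).
  x = 11: rhs = 0, matching y values: 0 (1 points).
  x = 12: rhs = 8, matching y values: 10, 13 (2 points).
  x = 13: rhs = 19, matching y values: none (0 points).
  x = 14: rhs = 16, matching y values: 4, 19 (2 points).
  x = 15: rhs = 5, matching y values: none (0 points).
  x = 16: rhs = 15, matching y values: none (0 points).
  x = 17: rhs = 6, matching y values: 11, 12 (2 points).
  x = 18: rhs = 7, matching y values: none (0 points).
  x = 19: rhs = 1, matching y values: 1, 22 (2 points).
  x = 20: rhs = 17, matching y values: none (0 points).
  x = 21: rhs = 15, matching y values: none (0 points).
  x = 22: rhs = 1, matching y values: 1, 22 (2 points).
Total affine count: 25.
Full point count |E(F_23)| = 25 + 1 = 26.
Hasse bound: |26 − (23+1)| = |2| = 2 ≤ 2√23 ≈ 9.5917 ✓.


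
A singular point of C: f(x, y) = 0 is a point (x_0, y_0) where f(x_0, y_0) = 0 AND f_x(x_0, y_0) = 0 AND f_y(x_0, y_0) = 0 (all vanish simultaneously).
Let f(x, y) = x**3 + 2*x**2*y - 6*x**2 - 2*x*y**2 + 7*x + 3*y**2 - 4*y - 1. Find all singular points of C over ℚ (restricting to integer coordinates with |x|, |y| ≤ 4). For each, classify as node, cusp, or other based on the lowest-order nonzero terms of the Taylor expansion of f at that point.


Singular points: {(1, 1)}; classification: node.

Compute partial derivatives:
  f_x = 3*x**2 + 4*x*y - 12*x - 2*y**2 + 7.
  f_y = 2*x**2 - 4*x*y + 6*y - 4.
Scan x_0 ∈ {−4, ..., 4}. For each x_0, f_y(x_0, y) is a polynomial in y; find its integer roots y ∈ {−4, ..., 4}, then test f_x and f at those candidates.
  x = -4: f_y(-4, y) = 22*y + 28; no integer root y with |y| ≤ 4.
  x = -3: f_y(-3, y) = 18*y + 14; no integer root y with |y| ≤ 4.
  x = -2: f_y(-2, y) = 14*y + 4; no integer root y with |y| ≤ 4.
  x = -1: f_y(-1, y) = 10*y - 2; no integer root y with |y| ≤ 4.
  x = 0: f_y(0, y) = 6*y - 4; no integer root y with |y| ≤ 4.
  x = 1: f_y(1, y) = 2*y - 2; vanishes at y ∈ {1}. (1, 1): f_x = 0, f = 0 — SINGULAR.
  x = 2: f_y(2, y) = 4 - 2*y; vanishes at y ∈ {2}. (2, 2): f_x = 3 ≠ 0.
  x = 3: f_y(3, y) = 14 - 6*y; no integer root y with |y| ≤ 4.
  x = 4: f_y(4, y) = 28 - 10*y; no integer root y with |y| ≤ 4.
Only singular point on the grid: (1, 1).
Classify: substitute x = 1 + u, y = 1 + v and expand: f = u**3 + 2*u**2*v - u**2 - 2*u*v**2 + v**2.
No constant or linear terms (consistent with a singular point). Quadratic part: -u**2 + v**2. Cubic part: u**3 + 2*u**2*v - 2*u*v**2.
The quadratic part v**2 - u**2 = (v − u)(v + u) splits into two distinct linear factors, so there are two distinct tangent lines y − 1 = ±(x − 1) — this is a node (ordinary double point).
Classification: node.


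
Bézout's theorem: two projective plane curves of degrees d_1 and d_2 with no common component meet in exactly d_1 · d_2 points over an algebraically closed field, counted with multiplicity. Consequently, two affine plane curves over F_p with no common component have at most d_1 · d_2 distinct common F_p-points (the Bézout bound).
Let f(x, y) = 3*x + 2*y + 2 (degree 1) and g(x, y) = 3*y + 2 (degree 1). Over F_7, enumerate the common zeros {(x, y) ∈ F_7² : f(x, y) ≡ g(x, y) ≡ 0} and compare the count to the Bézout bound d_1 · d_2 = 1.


Common zeros: {(6, 4)}; count = 1; Bézout bound = 1.

deg(f) = 1, deg(g) = 1, so Bézout bound = 1.
Scan x ∈ F_7. For each x, list the y ∈ F_7 with f(x, y) ≡ 0 and those with g(x, y) ≡ 0 (mod 7); the common zeros in that column are the intersection.
  x = 0: f ≡ 0 at y ∈ {6}; g ≡ 0 at y ∈ {4}; common: ∅.
  x = 1: f ≡ 0 at y ∈ {1}; g ≡ 0 at y ∈ {4}; common: ∅.
  x = 2: f ≡ 0 at y ∈ {3}; g ≡ 0 at y ∈ {4}; common: ∅.
  x = 3: f ≡ 0 at y ∈ {5}; g ≡ 0 at y ∈ {4}; common: ∅.
  x = 4: f ≡ 0 at y ∈ {0}; g ≡ 0 at y ∈ {4}; common: ∅.
  x = 5: f ≡ 0 at y ∈ {2}; g ≡ 0 at y ∈ {4}; common: ∅.
  x = 6: f ≡ 0 at y ∈ {4}; g ≡ 0 at y ∈ {4}; common: {4}.
Collecting: common zeros = {(6, 4)}, so the count is 1.
Comparison with the Bézout bound: 1 ≤ 1 = deg(f)·deg(g), as expected for curves with no common component (the bound is attained).


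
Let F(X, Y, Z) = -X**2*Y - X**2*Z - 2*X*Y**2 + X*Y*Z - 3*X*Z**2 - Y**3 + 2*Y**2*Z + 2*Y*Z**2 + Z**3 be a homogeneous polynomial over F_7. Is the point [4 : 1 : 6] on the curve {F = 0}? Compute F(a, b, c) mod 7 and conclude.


F(4,1,6) ≡ 2 (mod 7); P is NOT on the curve.

Evaluate F(4, 1, 6) term-by-term (mod 7).
  -X**2*Y ↦ -1·16·1·1 = -16
  -X**2*Z ↦ -1·16·1·6 = -96
  -2*X*Y**2 ↦ -2·4·1·1 = -8
  X*Y*Z ↦ 1·4·1·6 = 24
  -3*X*Z**2 ↦ -3·4·1·36 = -432
  -Y**3 ↦ -1·1·1·1 = -1
  2*Y**2*Z ↦ 2·1·1·6 = 12
  2*Y*Z**2 ↦ 2·1·1·36 = 72
  Z**3 ↦ 1·1·1·216 = 216
Sum: F(4, 1, 6) = (-16) + (-96) + (-8) + (24) + (-432) + (-1) + (12) + (72) + (216) = -229.
Reducing mod 7: -229 ≡ 2 (mod 7).
Since F(a, b, c) ≡ 2 ≠ 0 (mod 7), P does NOT lie on the curve.


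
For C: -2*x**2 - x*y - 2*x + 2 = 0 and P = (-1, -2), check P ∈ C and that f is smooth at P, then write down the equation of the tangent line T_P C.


Tangent line at P: 4*x + y + 6 = 0.

Step 1: f(-1, -2) = 0, so P lies on C.
Step 2: partial derivatives
  f_x(x, y) = -4*x - y - 2, f_y(x, y) = -x.
  f_x(P) = 4, f_y(P) = 1 (gradient nonzero, so P is smooth).
Step 3: tangent line at P: 4·(x − -1) + 1·(y − -2) = 0.
Expanding: 4*x + y + 6 = 0.


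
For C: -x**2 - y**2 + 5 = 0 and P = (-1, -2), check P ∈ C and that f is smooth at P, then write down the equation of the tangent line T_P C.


Tangent line at P: 2*x + 4*y + 10 = 0.

Step 1: f(-1, -2) = 0, so P lies on C.
Step 2: partial derivatives
  f_x(x, y) = -2*x, f_y(x, y) = -2*y.
  f_x(P) = 2, f_y(P) = 4 (gradient nonzero, so P is smooth).
Step 3: tangent line at P: 2·(x − -1) + 4·(y − -2) = 0.
Expanding: 2*x + 4*y + 10 = 0.


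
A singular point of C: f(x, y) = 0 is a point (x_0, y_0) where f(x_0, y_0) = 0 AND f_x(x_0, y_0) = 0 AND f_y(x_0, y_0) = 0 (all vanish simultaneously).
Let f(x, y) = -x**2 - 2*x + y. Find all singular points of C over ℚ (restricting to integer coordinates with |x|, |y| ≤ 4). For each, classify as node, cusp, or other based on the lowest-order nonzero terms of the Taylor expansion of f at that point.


No singular points in the scanned grid; C is smooth there.

Compute partial derivatives:
  f_x = -2*x - 2.
  f_y = 1.
f_y = 1 is a nonzero constant, so f_y never vanishes: no point (x, y) can satisfy f = f_x = f_y = 0. In particular no (x, y) ∈ {−4, ..., 4}² is singular; the curve is smooth.


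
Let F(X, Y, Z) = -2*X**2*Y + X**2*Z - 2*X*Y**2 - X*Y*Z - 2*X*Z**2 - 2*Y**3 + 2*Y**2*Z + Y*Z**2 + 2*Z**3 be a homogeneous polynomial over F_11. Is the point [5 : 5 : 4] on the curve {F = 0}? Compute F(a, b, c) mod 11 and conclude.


F(5,5,4) ≡ 4 (mod 11); P is NOT on the curve.

Evaluate F(5, 5, 4) term-by-term (mod 11).
  -2*X**2*Y ↦ -2·25·5·1 = -250
  X**2*Z ↦ 1·25·1·4 = 100
  -2*X*Y**2 ↦ -2·5·25·1 = -250
  -X*Y*Z ↦ -1·5·5·4 = -100
  -2*X*Z**2 ↦ -2·5·1·16 = -160
  -2*Y**3 ↦ -2·1·125·1 = -250
  2*Y**2*Z ↦ 2·1·25·4 = 200
  Y*Z**2 ↦ 1·1·5·16 = 80
  2*Z**3 ↦ 2·1·1·64 = 128
Sum: F(5, 5, 4) = (-250) + (100) + (-250) + (-100) + (-160) + (-250) + (200) + (80) + (128) = -502.
Reducing mod 11: -502 ≡ 4 (mod 11).
Since F(a, b, c) ≡ 4 ≠ 0 (mod 11), P does NOT lie on the curve.


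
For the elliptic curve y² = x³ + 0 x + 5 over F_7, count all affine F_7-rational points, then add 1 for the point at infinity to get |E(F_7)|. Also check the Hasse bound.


Affine points = {(3, 2), (3, 5), (5, 2), (5, 5), (6, 2), (6, 5)}; affine count = 6; |E(F_7)| = 7.

Discriminant check: Δ ∝ 4a³ + 27b² = 4·0³ + 27·5² = 4·0 + 27·25 ≡ 3 (mod 7). Nonzero ⇒ E is nonsingular.
For each x ∈ F_7, compute rhs = x³ + 0·x + 5 mod 7, then count y ∈ F_7 with y² ≡ rhs.
  x = 0: rhs = 5, matching y values: none (0 points).
  x = 1: rhs = 6, matching y values: none (0 points).
  x = 2: rhs = 6, matching y values: none (0 points).
  x = 3: rhs = 4, matching y values: 2, 5 (2 points).
  x = 4: rhs = 6, matching y values: none (0 points).
  x = 5: rhs = 4, matching y values: 2, 5 (2 points).
  x = 6: rhs = 4, matching y values: 2, 5 (2 points).
Total affine count: 6.
Full point count |E(F_7)| = 6 + 1 = 7.
Hasse bound: |7 − (7+1)| = |-1| = 1 ≤ 2√7 ≈ 5.2915 ✓.


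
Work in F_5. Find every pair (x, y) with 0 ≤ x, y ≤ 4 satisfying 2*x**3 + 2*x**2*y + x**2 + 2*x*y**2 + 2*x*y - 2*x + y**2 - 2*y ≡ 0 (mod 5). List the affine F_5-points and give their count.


Affine F_5-points: {(0, 0), (0, 2)}; count = 2.

For each of the 25 pairs (x, y) ∈ F_5², evaluate f(x, y) mod 5. Record the zeros.
  x = 0: [0↦0, 1↦4, 2↦0, 3↦3, 4↦3]  zeros at y ∈ {0, 2}
  x = 1: [0↦1, 1↦1, 2↦2, 3↦4, 4↦2]  zeros at y ∈ ∅
  x = 2: [0↦1, 1↦1, 2↦1, 3↦1, 4↦1]  zeros at y ∈ ∅
  x = 3: [0↦2, 1↦1, 2↦4, 3↦1, 4↦2]  zeros at y ∈ ∅
  x = 4: [0↦1, 1↦3, 2↦3, 3↦1, 4↦2]  zeros at y ∈ ∅
Collecting zeros: affine points = {(0, 0), (0, 2)}.
Total count |C(F_5)_aff| = 2.


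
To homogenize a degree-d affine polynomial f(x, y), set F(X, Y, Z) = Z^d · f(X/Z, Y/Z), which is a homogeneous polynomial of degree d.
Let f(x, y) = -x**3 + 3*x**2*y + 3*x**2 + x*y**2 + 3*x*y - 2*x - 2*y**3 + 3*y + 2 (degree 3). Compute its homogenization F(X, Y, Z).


F(X, Y, Z) = -X**3 + 3*X**2*Y + 3*X**2*Z + X*Y**2 + 3*X*Y*Z - 2*X*Z**2 - 2*Y**3 + 3*Y*Z**2 + 2*Z**3

deg(f) = 3.
Substitute x = X/Z, y = Y/Z into f, then multiply by Z^3.
  monomial -1·x^3·y^0 ↦ -1·X^3·Y^0·Z^0.
  monomial 3·x^2·y^1 ↦ 3·X^2·Y^1·Z^0.
  monomial 3·x^2·y^0 ↦ 3·X^2·Y^0·Z^1.
  monomial 1·x^1·y^2 ↦ 1·X^1·Y^2·Z^0.
  monomial 3·x^1·y^1 ↦ 3·X^1·Y^1·Z^1.
  monomial -2·x^1·y^0 ↦ -2·X^1·Y^0·Z^2.
  monomial -2·x^0·y^3 ↦ -2·X^0·Y^3·Z^0.
  monomial 3·x^0·y^1 ↦ 3·X^0·Y^1·Z^2.
  monomial 2·x^0·y^0 ↦ 2·X^0·Y^0·Z^3.
Collecting: F(X, Y, Z) = -X**3 + 3*X**2*Y + 3*X**2*Z + X*Y**2 + 3*X*Y*Z - 2*X*Z**2 - 2*Y**3 + 3*Y*Z**2 + 2*Z**3.


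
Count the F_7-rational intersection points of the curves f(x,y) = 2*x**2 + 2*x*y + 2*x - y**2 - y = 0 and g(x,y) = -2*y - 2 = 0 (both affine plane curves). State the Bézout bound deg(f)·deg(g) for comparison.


Common zeros: {(0, 6)}; count = 1; Bézout bound = 2.

deg(f) = 2, deg(g) = 1, so Bézout bound = 2.
Scan x ∈ F_7. For each x, list the y ∈ F_7 with f(x, y) ≡ 0 and those with g(x, y) ≡ 0 (mod 7); the common zeros in that column are the intersection.
  x = 0: f ≡ 0 at y ∈ {0, 6}; g ≡ 0 at y ∈ {6}; common: {6}.
  x = 1: f ≡ 0 at y ∈ ∅; g ≡ 0 at y ∈ {6}; common: ∅.
  x = 2: f ≡ 0 at y ∈ {1, 2}; g ≡ 0 at y ∈ {6}; common: ∅.
  x = 3: f ≡ 0 at y ∈ {1, 4}; g ≡ 0 at y ∈ {6}; common: ∅.
  x = 4: f ≡ 0 at y ∈ ∅; g ≡ 0 at y ∈ {6}; common: ∅.
  x = 5: f ≡ 0 at y ∈ ∅; g ≡ 0 at y ∈ {6}; common: ∅.
  x = 6: f ≡ 0 at y ∈ {0, 4}; g ≡ 0 at y ∈ {6}; common: ∅.
Collecting: common zeros = {(0, 6)}, so the count is 1.
Comparison with the Bézout bound: 1 ≤ 2 = deg(f)·deg(g), as expected for curves with no common component (the affine F_7-count falls short of the bound because intersections may lie at infinity, over extension fields, or carry multiplicity).


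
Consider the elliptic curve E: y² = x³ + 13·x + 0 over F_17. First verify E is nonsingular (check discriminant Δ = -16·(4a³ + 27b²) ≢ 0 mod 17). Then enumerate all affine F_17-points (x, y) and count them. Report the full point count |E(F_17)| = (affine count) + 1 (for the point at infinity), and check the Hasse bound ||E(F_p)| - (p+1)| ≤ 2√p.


Affine points = {(0, 0), (2, 0), (3, 7), (3, 10), (7, 3), (7, 14), (8, 2), (8, 15), (9, 8), (9, 9), (10, 5), (10, 12), (14, 6), (14, 11), (15, 0)}; affine count = 15; |E(F_17)| = 16.

Discriminant check: Δ ∝ 4a³ + 27b² = 4·13³ + 27·0² = 4·2197 + 27·0 ≡ 16 (mod 17). Nonzero ⇒ E is nonsingular.
For each x ∈ F_17, compute rhs = x³ + 13·x + 0 mod 17, then count y ∈ F_17 with y² ≡ rhs.
  x = 0: rhs = 0, matching y values: 0 (1 points).
  x = 1: rhs = 14, matching y values: none (0 points).
  x = 2: rhs = 0, matching y values: 0 (1 points).
  x = 3: rhs = 15, matching y values: 7, 10 (2 points).
  x = 4: rhs = 14, matching y values: none (0 points).
  x = 5: rhs = 3, matching y values: none (0 points).
  x = 6: rhs = 5, matching y values: none (0 points).
  x = 7: rhs = 9, matching y values: 3, 14 (2 points).
  x = 8: rhs = 4, matching y values: 2, 15 (2 points).
  x = 9: rhs = 13, matching y values: 8, 9 (2 points).
  x = 10: rhs = 8, matching y values: 5, 12 (2 points).
  x = 11: rhs = 12, matching y values: none (0 points).
  x = 12: rhs = 14, matching y values: none (0 points).
  x = 13: rhs = 3, matching y values: none (0 points).
  x = 14: rhs = 2, matching y values: 6, 11 (2 points).
  x = 15: rhs = 0, matching y values: 0 (1 points).
  x = 16: rhs = 3, matching y values: none (0 points).
Total affine count: 15.
Full point count |E(F_17)| = 15 + 1 = 16.
Hasse bound: |16 − (17+1)| = |-2| = 2 ≤ 2√17 ≈ 8.2462 ✓.


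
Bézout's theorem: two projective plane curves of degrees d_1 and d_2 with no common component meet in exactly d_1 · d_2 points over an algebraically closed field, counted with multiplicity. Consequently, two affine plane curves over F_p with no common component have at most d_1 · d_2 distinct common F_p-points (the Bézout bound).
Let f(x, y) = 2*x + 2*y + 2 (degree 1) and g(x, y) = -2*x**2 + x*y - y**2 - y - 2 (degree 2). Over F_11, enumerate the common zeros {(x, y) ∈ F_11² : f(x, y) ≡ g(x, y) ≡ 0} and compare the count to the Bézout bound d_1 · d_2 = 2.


Common zeros: {(2, 8), (3, 7)}; count = 2; Bézout bound = 2.

deg(f) = 1, deg(g) = 2, so Bézout bound = 2.
Scan x ∈ F_11. For each x, list the y ∈ F_11 with f(x, y) ≡ 0 and those with g(x, y) ≡ 0 (mod 11); the common zeros in that column are the intersection.
  x = 0: f ≡ 0 at y ∈ {10}; g ≡ 0 at y ∈ {4, 6}; common: ∅.
  x = 1: f ≡ 0 at y ∈ {9}; g ≡ 0 at y ∈ ∅; common: ∅.
  x = 2: f ≡ 0 at y ∈ {8}; g ≡ 0 at y ∈ {4, 8}; common: {8}.
  x = 3: f ≡ 0 at y ∈ {7}; g ≡ 0 at y ∈ {6, 7}; common: {7}.
  x = 4: f ≡ 0 at y ∈ {6}; g ≡ 0 at y ∈ {5, 9}; common: ∅.
  x = 5: f ≡ 0 at y ∈ {5}; g ≡ 0 at y ∈ ∅; common: ∅.
  x = 6: f ≡ 0 at y ∈ {4}; g ≡ 0 at y ∈ {7, 9}; common: ∅.
  x = 7: f ≡ 0 at y ∈ {3}; g ≡ 0 at y ∈ ∅; common: ∅.
  x = 8: f ≡ 0 at y ∈ {2}; g ≡ 0 at y ∈ ∅; common: ∅.
  x = 9: f ≡ 0 at y ∈ {1}; g ≡ 0 at y ∈ ∅; common: ∅.
  x = 10: f ≡ 0 at y ∈ {0}; g ≡ 0 at y ∈ ∅; common: ∅.
Collecting: common zeros = {(2, 8), (3, 7)}, so the count is 2.
Comparison with the Bézout bound: 2 ≤ 2 = deg(f)·deg(g), as expected for curves with no common component (the bound is attained).


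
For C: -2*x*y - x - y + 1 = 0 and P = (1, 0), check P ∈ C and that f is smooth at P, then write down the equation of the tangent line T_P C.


Tangent line at P: -x - 3*y + 1 = 0.

Step 1: f(1, 0) = 0, so P lies on C.
Step 2: partial derivatives
  f_x(x, y) = -2*y - 1, f_y(x, y) = -2*x - 1.
  f_x(P) = -1, f_y(P) = -3 (gradient nonzero, so P is smooth).
Step 3: tangent line at P: -1·(x − 1) + -3·(y − 0) = 0.
Expanding: -x - 3*y + 1 = 0.


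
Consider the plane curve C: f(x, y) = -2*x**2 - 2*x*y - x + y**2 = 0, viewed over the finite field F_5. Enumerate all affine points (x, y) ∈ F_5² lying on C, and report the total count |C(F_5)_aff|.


Affine F_5-points: {(0, 0), (1, 3), (1, 4), (2, 0), (2, 4), (3, 3)}; count = 6.

For each of the 25 pairs (x, y) ∈ F_5², evaluate f(x, y) mod 5. Record the zeros.
  x = 0: [0↦0, 1↦1, 2↦4, 3↦4, 4↦1]  zeros at y ∈ {0}
  x = 1: [0↦2, 1↦1, 2↦2, 3↦0, 4↦0]  zeros at y ∈ {3, 4}
  x = 2: [0↦0, 1↦2, 2↦1, 3↦2, 4↦0]  zeros at y ∈ {0, 4}
  x = 3: [0↦4, 1↦4, 2↦1, 3↦0, 4↦1]  zeros at y ∈ {3}
  x = 4: [0↦4, 1↦2, 2↦2, 3↦4, 4↦3]  zeros at y ∈ ∅
Collecting zeros: affine points = {(0, 0), (1, 3), (1, 4), (2, 0), (2, 4), (3, 3)}.
Total count |C(F_5)_aff| = 6.


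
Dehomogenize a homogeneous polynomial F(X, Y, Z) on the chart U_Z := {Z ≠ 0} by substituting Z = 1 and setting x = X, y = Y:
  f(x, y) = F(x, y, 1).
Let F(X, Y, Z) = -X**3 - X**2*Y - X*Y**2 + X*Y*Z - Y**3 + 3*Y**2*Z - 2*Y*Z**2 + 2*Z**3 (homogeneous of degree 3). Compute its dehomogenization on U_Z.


f(x, y) = -x**3 - x**2*y - x*y**2 + x*y - y**3 + 3*y**2 - 2*y + 2

On U_Z we set Z = 1. Each monomial c·X^i·Y^j·Z^k in F becomes c·x^i·y^j·1^k = c·x^i·y^j.
Substituting Z = 1: F(X, Y, 1) = -x**3 - x**2*y - x*y**2 + x*y - y**3 + 3*y**2 - 2*y + 2.
Note: deg(f) ≤ deg(F) = 3; strict inequality happens when F is divisible by Z (lost terms).


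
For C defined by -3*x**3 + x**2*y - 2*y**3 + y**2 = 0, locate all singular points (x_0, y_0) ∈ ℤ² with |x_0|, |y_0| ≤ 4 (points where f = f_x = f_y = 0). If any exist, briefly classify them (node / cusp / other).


Singular points: {(0, 0)}; classification: cusp.

Compute partial derivatives:
  f_x = -9*x**2 + 2*x*y.
  f_y = x**2 - 6*y**2 + 2*y.
Scan x_0 ∈ {−4, ..., 4}. For each x_0, f_y(x_0, y) is a polynomial in y; find its integer roots y ∈ {−4, ..., 4}, then test f_x and f at those candidates.
  x = -4: f_y(-4, y) = -6*y**2 + 2*y + 16; no integer root y with |y| ≤ 4.
  x = -3: f_y(-3, y) = -6*y**2 + 2*y + 9; no integer root y with |y| ≤ 4.
  x = -2: f_y(-2, y) = -6*y**2 + 2*y + 4; vanishes at y ∈ {1}. (-2, 1): f_x = -40 ≠ 0.
  x = -1: f_y(-1, y) = -6*y**2 + 2*y + 1; no integer root y with |y| ≤ 4.
  x = 0: f_y(0, y) = -6*y**2 + 2*y; vanishes at y ∈ {0}. (0, 0): f_x = 0, f = 0 — SINGULAR.
  x = 1: f_y(1, y) = -6*y**2 + 2*y + 1; no integer root y with |y| ≤ 4.
  x = 2: f_y(2, y) = -6*y**2 + 2*y + 4; vanishes at y ∈ {1}. (2, 1): f_x = -32 ≠ 0.
  x = 3: f_y(3, y) = -6*y**2 + 2*y + 9; no integer root y with |y| ≤ 4.
  x = 4: f_y(4, y) = -6*y**2 + 2*y + 16; no integer root y with |y| ≤ 4.
Only singular point on the grid: (0, 0).
Classify: substitute x = 0 + u, y = 0 + v and expand: f = -3*u**3 + u**2*v - 2*v**3 + v**2.
No constant or linear terms (consistent with a singular point). Quadratic part: v**2. Cubic part: -3*u**3 + u**2*v - 2*v**3.
The quadratic part v**2 is a perfect square, so there is a single (double) tangent line v = 0, i.e. y = 0. Restricting the cubic part to that line (v = 0) leaves -3*u**3 ≠ 0, so f is not divisible by v and the branch is v² ≈ 3*u**3 to lowest order — this is a cusp.
Classification: cusp.


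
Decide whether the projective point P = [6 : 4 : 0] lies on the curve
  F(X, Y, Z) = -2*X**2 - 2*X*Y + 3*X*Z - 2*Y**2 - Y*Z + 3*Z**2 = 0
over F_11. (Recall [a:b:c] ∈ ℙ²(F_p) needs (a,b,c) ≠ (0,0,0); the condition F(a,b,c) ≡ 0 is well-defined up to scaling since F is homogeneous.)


F(6,4,0) ≡ 2 (mod 11); P is NOT on the curve.

Evaluate F(6, 4, 0) term-by-term (mod 11).
  -2*X**2 ↦ -2·36·1·1 = -72
  -2*X*Y ↦ -2·6·4·1 = -48
  3*X*Z ↦ 3·6·1·0 = 0
  -2*Y**2 ↦ -2·1·16·1 = -32
  -Y*Z ↦ -1·1·4·0 = 0
  3*Z**2 ↦ 3·1·1·0 = 0
Sum: F(6, 4, 0) = (-72) + (-48) + (0) + (-32) + (0) + (0) = -152.
Reducing mod 11: -152 ≡ 2 (mod 11).
Since F(a, b, c) ≡ 2 ≠ 0 (mod 11), P does NOT lie on the curve.


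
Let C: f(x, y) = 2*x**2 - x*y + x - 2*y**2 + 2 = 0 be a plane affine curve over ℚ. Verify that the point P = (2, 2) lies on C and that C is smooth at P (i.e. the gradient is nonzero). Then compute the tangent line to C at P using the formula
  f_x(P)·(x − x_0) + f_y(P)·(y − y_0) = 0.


Tangent line at P: 7*x - 10*y + 6 = 0.

Step 1: f(2, 2) = 0, so P lies on C.
Step 2: partial derivatives
  f_x(x, y) = 4*x - y + 1, f_y(x, y) = -x - 4*y.
  f_x(P) = 7, f_y(P) = -10 (gradient nonzero, so P is smooth).
Step 3: tangent line at P: 7·(x − 2) + -10·(y − 2) = 0.
Expanding: 7*x - 10*y + 6 = 0.


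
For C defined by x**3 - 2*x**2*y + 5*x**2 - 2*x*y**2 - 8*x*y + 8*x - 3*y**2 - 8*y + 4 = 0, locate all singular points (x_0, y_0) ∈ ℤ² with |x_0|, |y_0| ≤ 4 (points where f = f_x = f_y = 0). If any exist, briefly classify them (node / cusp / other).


Singular points: {(-2, 0)}; classification: node.

Compute partial derivatives:
  f_x = 3*x**2 - 4*x*y + 10*x - 2*y**2 - 8*y + 8.
  f_y = -2*x**2 - 4*x*y - 8*x - 6*y - 8.
Scan x_0 ∈ {−4, ..., 4}. For each x_0, f_y(x_0, y) is a polynomial in y; find its integer roots y ∈ {−4, ..., 4}, then test f_x and f at those candidates.
  x = -4: f_y(-4, y) = 10*y - 8; no integer root y with |y| ≤ 4.
  x = -3: f_y(-3, y) = 6*y - 2; no integer root y with |y| ≤ 4.
  x = -2: f_y(-2, y) = 2*y; vanishes at y ∈ {0}. (-2, 0): f_x = 0, f = 0 — SINGULAR.
  x = -1: f_y(-1, y) = -2*y - 2; vanishes at y ∈ {-1}. (-1, -1): f_x = 3 ≠ 0.
  x = 0: f_y(0, y) = -6*y - 8; no integer root y with |y| ≤ 4.
  x = 1: f_y(1, y) = -10*y - 18; no integer root y with |y| ≤ 4.
  x = 2: f_y(2, y) = -14*y - 32; no integer root y with |y| ≤ 4.
  x = 3: f_y(3, y) = -18*y - 50; no integer root y with |y| ≤ 4.
  x = 4: f_y(4, y) = -22*y - 72; no integer root y with |y| ≤ 4.
Only singular point on the grid: (-2, 0).
Classify: substitute x = -2 + u, y = 0 + v and expand: f = u**3 - 2*u**2*v - u**2 - 2*u*v**2 + v**2.
No constant or linear terms (consistent with a singular point). Quadratic part: -u**2 + v**2. Cubic part: u**3 - 2*u**2*v - 2*u*v**2.
The quadratic part v**2 - u**2 = (v − u)(v + u) splits into two distinct linear factors, so there are two distinct tangent lines y − 0 = ±(x − -2) — this is a node (ordinary double point).
Classification: node.
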